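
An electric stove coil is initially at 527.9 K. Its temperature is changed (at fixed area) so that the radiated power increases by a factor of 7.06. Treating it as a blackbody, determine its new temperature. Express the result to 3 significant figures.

T₂ ≈ 861 K

P ∝ T⁴, so T₂/T₁ = (P₂/P₁)^(1/4) = (7.06)^(1/4) = 1.63005.
T₂ = 527.9 × 1.63005 = 861 K.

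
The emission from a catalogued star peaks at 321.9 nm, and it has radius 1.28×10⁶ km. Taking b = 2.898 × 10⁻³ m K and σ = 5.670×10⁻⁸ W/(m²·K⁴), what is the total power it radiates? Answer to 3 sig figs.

P ≈ 7.67×10²⁷ W

Wien's law: T = b/λ_max = 2.898×10⁻³/3.219×10⁻⁷ = 9002.80 K.
Surface area A = 4πR² = 4π(1.28×10⁹ m)² = 2.05887×10¹⁹ m².
Then P = σAT⁴ = 5.670×10⁻⁸×2.05887×10¹⁹×(9002.80)⁴ = 7.67×10²⁷ W.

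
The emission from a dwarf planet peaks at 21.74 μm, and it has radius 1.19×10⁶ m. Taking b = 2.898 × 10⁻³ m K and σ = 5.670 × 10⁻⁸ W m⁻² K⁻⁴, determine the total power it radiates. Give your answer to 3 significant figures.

Wien's law: T = b/λ_max = 2.898×10⁻³/2.174×10⁻⁵ = 133.303 K.
Surface area A = 4πR² = 4π(1.19×10⁶ m)² = 1.77952×10¹³ m².
Then P = σAT⁴ = 5.670×10⁻⁸×1.77952×10¹³×(133.303)⁴ = 3.19×10¹⁴ W.

P ≈ 3.19×10¹⁴ W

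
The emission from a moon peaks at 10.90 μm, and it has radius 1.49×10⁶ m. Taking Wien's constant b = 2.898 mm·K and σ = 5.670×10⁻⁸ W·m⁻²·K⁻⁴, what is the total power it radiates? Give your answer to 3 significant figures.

Wien's law: T = b/λ_max = 2.898×10⁻³/1.090×10⁻⁵ = 265.872 K.
Surface area A = 4πR² = 4π(1.49×10⁶ m)² = 2.78986×10¹³ m².
Then P = σAT⁴ = 5.670×10⁻⁸×2.78986×10¹³×(265.872)⁴ = 7.90×10¹⁵ W.

P ≈ 7.90×10¹⁵ W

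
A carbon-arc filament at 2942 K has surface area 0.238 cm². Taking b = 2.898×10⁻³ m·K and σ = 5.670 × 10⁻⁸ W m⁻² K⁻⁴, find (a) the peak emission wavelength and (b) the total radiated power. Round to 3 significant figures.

(a) λ_max = b/T = 2.898×10⁻³/2942 = 9.850×10⁻⁷ m = 0.985 μm.
Area A = 0.238 cm² = 2.38×10⁻⁵ m².
(b) P = σAT⁴ = 5.670×10⁻⁸×2.38×10⁻⁵×(2942)⁴ = 101 W.

λ_max ≈ 0.985 μm; P ≈ 101 W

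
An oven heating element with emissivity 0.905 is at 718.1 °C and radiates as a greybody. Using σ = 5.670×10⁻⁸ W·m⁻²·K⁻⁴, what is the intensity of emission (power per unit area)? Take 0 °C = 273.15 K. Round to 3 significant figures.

I ≈ 4.95×10⁴ W/m²

T = 718.1 °C + 273.15 = 991.25 K.
Stefan–Boltzmann: I = εσT⁴ = 0.905 × 5.670×10⁻⁸ × (991.25)⁴ = 4.95×10⁴ W/m².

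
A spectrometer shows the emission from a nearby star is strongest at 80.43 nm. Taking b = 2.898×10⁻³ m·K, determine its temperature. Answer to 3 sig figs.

Wien's law gives T = b/λ_max = (2.898×10⁻³ m·K)/(8.043×10⁻⁸ m) = 3.60×10⁴ K.

T ≈ 3.60×10⁴ K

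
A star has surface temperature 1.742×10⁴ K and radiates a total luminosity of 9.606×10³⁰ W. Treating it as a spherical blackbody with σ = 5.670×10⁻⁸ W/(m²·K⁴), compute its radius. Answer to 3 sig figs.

R ≈ 1.21×10¹⁰ m

L = 4πR²σT⁴ ⇒ R = √(L/(4πσT⁴)).
σT⁴ = 5.22126×10⁹ W/m², so R = √(9.606×10³⁰/(4π×5.22126×10⁹)) = 1.21×10¹⁰ m.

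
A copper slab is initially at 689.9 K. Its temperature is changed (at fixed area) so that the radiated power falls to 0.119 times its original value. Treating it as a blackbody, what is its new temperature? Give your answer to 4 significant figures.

P ∝ T⁴, so T₂/T₁ = (P₂/P₁)^(1/4) = (0.119)^(1/4) = 0.587336.
T₂ = 689.9 × 0.587336 = 405.2 K.

T₂ ≈ 405.2 K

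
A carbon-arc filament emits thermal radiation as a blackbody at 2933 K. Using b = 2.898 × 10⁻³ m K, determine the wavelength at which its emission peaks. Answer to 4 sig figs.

λ_max ≈ 988.1 nm

Wien's displacement law: λ_max = b/T = (2.898×10⁻³ m·K)/(2933 K) = 9.8807×10⁻⁷ m.
That is 988.1 nm, in the infrared range.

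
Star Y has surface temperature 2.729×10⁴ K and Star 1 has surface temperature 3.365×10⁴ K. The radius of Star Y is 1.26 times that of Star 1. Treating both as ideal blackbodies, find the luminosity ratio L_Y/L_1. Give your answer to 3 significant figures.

L_Y/L_1 ≈ 0.687

L ∝ R²T⁴, so L_Y/L_1 = (R_Y/R_1)²(T_Y/T_1)⁴ = (1.26)² × (2.729×10⁴/3.365×10⁴)⁴ = 1.5876 × 0.432587 = 0.687.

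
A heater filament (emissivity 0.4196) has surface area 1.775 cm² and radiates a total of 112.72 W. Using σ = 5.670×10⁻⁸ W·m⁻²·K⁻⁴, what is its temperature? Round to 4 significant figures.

Area A = 1.775 cm² = 1.775×10⁻⁴ m².
P = εσAT⁴ ⇒ T = (P/(εσA))^(1/4) = (112.72/(0.4196×5.670×10⁻⁸×1.775×10⁻⁴))^(1/4) = 2273 K.

T ≈ 2273 K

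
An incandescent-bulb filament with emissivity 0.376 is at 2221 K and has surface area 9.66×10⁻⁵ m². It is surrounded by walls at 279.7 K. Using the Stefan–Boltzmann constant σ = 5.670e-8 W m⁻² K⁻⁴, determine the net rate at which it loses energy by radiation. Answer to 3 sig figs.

Net loss ≈ 50.1 W

Area A = 9.66×10⁻⁵ m².
Net radiated power P_net = εσA(T⁴ − T₀⁴) = 0.376×5.670×10⁻⁸×9.66×10⁻⁵×(2221⁴ − 279.7⁴).
T⁴ − T₀⁴ = 2.43329×10¹³ − 6.12026×10⁹ = 2.43268×10¹³ K⁴, so P_net = 50.1 W.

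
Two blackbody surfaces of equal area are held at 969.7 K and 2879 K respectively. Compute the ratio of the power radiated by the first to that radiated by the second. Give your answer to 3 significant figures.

With equal areas, P₁/P₂ = (T₁/T₂)⁴ = (969.7/2879)⁴ = 0.0129.

P₁/P₂ ≈ 0.0129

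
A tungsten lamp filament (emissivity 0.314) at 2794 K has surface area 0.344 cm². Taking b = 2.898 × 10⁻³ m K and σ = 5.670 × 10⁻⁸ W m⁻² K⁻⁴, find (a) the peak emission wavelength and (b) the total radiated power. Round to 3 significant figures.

λ_max ≈ 1.04 μm; P ≈ 37.3 W

(a) λ_max = b/T = 2.898×10⁻³/2794 = 1.037×10⁻⁶ m = 1.04 μm.
Area A = 0.344 cm² = 3.44×10⁻⁵ m².
(b) P = εσAT⁴ = 0.314×5.670×10⁻⁸×3.44×10⁻⁵×(2794)⁴ = 37.3 W.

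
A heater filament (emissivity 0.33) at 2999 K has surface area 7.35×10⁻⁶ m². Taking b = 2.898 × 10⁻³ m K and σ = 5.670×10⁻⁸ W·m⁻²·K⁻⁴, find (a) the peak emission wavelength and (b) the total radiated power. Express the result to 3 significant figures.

(a) λ_max = b/T = 2.898×10⁻³/2999 = 9.663×10⁻⁷ m = 966 nm.
Area A = 7.35×10⁻⁶ m².
(b) P = εσAT⁴ = 0.33×5.670×10⁻⁸×7.35×10⁻⁶×(2999)⁴ = 11.1 W.

λ_max ≈ 966 nm; P ≈ 11.1 W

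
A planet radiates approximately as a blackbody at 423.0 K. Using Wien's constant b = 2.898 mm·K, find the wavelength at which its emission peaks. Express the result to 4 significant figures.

Wien's displacement law: λ_max = b/T = (2.898×10⁻³ m·K)/(423.0 K) = 6.8511×10⁻⁶ m.
That is 6.851 μm, in the infrared range.

λ_max ≈ 6.851 μm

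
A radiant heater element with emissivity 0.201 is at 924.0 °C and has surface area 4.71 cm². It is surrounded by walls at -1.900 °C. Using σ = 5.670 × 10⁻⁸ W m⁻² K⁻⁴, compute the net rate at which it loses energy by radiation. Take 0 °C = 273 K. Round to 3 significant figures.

T = 924.0 °C + 273 = 1197.0 K.
Surroundings: T = -1.900 °C + 273 = 271.100 K.
Area A = 4.71 cm² = 4.71×10⁻⁴ m².
Net radiated power P_net = εσA(T⁴ − T₀⁴) = 0.201×5.670×10⁻⁸×4.71×10⁻⁴×(1197.0⁴ − 271.100⁴).
T⁴ − T₀⁴ = 2.05294×10¹² − 5.40155×10⁹ = 2.04754×10¹² K⁴, so P_net = 11.0 W.

Net loss ≈ 11.0 W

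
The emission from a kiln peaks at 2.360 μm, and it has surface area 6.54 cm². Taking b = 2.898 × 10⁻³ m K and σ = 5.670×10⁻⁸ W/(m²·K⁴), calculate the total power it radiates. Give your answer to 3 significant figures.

Wien's law: T = b/λ_max = 2.898×10⁻³/2.360×10⁻⁶ = 1227.97 K.
Area A = 6.54 cm² = 6.54×10⁻⁴ m².
Then P = σAT⁴ = 5.670×10⁻⁸×6.54×10⁻⁴×(1227.97)⁴ = 84.3 W.

P ≈ 84.3 W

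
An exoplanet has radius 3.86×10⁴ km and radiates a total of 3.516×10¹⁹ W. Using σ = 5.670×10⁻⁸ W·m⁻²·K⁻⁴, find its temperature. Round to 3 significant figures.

Surface area A = 4πR² = 4π(3.86×10⁷ m)² = 1.87234×10¹⁶ m².
P = σAT⁴ ⇒ T = (P/(σA))^(1/4) = (3.516×10¹⁹/(5.670×10⁻⁸×1.87234×10¹⁶))^(1/4) = 427 K.

T ≈ 427 K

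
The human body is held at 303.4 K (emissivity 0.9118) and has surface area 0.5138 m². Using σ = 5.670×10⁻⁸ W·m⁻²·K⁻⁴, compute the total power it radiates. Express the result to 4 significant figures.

P ≈ 225.1 W

Area A = 0.5138 m².
P = εσAT⁴ = 0.9118 × 5.670×10⁻⁸ × 0.5138 × (303.4)⁴ = 225.1 W.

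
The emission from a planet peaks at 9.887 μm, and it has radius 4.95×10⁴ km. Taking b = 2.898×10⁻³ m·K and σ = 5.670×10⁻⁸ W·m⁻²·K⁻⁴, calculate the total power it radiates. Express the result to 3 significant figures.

P ≈ 1.29×10¹⁹ W

Wien's law: T = b/λ_max = 2.898×10⁻³/9.887×10⁻⁶ = 293.112 K.
Surface area A = 4πR² = 4π(4.95×10⁷ m)² = 3.07907×10¹⁶ m².
Then P = σAT⁴ = 5.670×10⁻⁸×3.07907×10¹⁶×(293.112)⁴ = 1.29×10¹⁹ W.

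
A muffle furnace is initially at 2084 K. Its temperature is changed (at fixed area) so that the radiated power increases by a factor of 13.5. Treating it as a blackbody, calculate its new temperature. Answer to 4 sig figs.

P ∝ T⁴, so T₂/T₁ = (P₂/P₁)^(1/4) = (13.5)^(1/4) = 1.91683.
T₂ = 2084 × 1.91683 = 3995 K.

T₂ ≈ 3995 K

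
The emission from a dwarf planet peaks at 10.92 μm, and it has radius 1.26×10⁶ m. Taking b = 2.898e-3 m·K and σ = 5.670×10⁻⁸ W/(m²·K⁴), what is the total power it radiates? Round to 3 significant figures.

Wien's law: T = b/λ_max = 2.898×10⁻³/1.092×10⁻⁵ = 265.385 K.
Surface area A = 4πR² = 4π(1.26×10⁶ m)² = 1.99504×10¹³ m².
Then P = σAT⁴ = 5.670×10⁻⁸×1.99504×10¹³×(265.385)⁴ = 5.61×10¹⁵ W.

P ≈ 5.61×10¹⁵ W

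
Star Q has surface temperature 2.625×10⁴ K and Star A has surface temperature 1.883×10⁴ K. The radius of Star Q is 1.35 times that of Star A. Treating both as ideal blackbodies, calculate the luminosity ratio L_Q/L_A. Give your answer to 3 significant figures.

L_Q/L_A ≈ 6.88

L ∝ R²T⁴, so L_Q/L_A = (R_Q/R_A)²(T_Q/T_A)⁴ = (1.35)² × (2.625×10⁴/1.883×10⁴)⁴ = 1.8225 × 3.77673 = 6.88.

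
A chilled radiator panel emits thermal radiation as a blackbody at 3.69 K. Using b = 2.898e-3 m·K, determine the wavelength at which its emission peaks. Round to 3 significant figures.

Wien's displacement law: λ_max = b/T = (2.898×10⁻³ m·K)/(3.69 K) = 7.854×10⁻⁴ m.
That is 0.785 mm, in the infrared range.

λ_max ≈ 0.785 mm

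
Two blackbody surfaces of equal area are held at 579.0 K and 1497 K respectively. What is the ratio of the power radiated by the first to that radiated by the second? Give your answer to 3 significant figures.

P₁/P₂ ≈ 0.0224

With equal areas, P₁/P₂ = (T₁/T₂)⁴ = (579.0/1497)⁴ = 0.0224.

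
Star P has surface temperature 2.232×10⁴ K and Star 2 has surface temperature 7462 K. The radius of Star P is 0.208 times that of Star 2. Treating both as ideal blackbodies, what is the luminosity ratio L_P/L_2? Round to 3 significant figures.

L ∝ R²T⁴, so L_P/L_2 = (R_P/R_2)²(T_P/T_2)⁴ = (0.208)² × (2.232×10⁴/7462)⁴ = 0.043264 × 80.0490 = 3.46.

L_P/L_2 ≈ 3.46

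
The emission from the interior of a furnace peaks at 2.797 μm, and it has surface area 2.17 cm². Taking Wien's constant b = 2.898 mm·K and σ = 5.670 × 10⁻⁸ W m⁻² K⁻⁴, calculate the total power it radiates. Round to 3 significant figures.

P ≈ 14.2 W

Wien's law: T = b/λ_max = 2.898×10⁻³/2.797×10⁻⁶ = 1036.11 K.
Area A = 2.17 cm² = 2.17×10⁻⁴ m².
Then P = σAT⁴ = 5.670×10⁻⁸×2.17×10⁻⁴×(1036.11)⁴ = 14.2 W.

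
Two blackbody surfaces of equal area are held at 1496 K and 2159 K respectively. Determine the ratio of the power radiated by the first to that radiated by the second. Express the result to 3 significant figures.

With equal areas, P₁/P₂ = (T₁/T₂)⁴ = (1496/2159)⁴ = 0.231.

P₁/P₂ ≈ 0.231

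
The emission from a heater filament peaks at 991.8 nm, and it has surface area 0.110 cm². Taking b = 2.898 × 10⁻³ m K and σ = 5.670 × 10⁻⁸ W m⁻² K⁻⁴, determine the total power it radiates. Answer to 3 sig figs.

P ≈ 45.5 W

Wien's law: T = b/λ_max = 2.898×10⁻³/9.918×10⁻⁷ = 2921.96 K.
Area A = 0.110 cm² = 1.10×10⁻⁵ m².
Then P = σAT⁴ = 5.670×10⁻⁸×1.10×10⁻⁵×(2921.96)⁴ = 45.5 W.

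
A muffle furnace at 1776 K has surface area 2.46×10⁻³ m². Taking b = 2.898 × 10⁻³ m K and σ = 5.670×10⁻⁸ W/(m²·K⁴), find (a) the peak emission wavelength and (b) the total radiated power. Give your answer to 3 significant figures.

λ_max ≈ 1.63×10³ nm; P ≈ 1.39×10³ W

(a) λ_max = b/T = 2.898×10⁻³/1776 = 1.632×10⁻⁶ m = 1.63×10³ nm.
Area A = 2.46×10⁻³ m².
(b) P = σAT⁴ = 5.670×10⁻⁸×2.46×10⁻³×(1776)⁴ = 1.39×10³ W.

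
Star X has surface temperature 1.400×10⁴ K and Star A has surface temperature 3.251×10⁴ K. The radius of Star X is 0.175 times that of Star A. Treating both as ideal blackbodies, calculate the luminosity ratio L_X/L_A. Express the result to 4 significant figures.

L_X/L_A ≈ 1.053×10⁻³

L ∝ R²T⁴, so L_X/L_A = (R_X/R_A)²(T_X/T_A)⁴ = (0.175)² × (1.400×10⁴/3.251×10⁴)⁴ = 0.030625 × 0.0343910 = 1.053×10⁻³.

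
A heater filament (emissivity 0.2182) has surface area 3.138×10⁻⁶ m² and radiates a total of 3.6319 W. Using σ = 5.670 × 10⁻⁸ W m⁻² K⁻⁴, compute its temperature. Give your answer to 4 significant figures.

T ≈ 3110 K

Area A = 3.138×10⁻⁶ m².
P = εσAT⁴ ⇒ T = (P/(εσA))^(1/4) = (3.6319/(0.2182×5.670×10⁻⁸×3.138×10⁻⁶))^(1/4) = 3110 K.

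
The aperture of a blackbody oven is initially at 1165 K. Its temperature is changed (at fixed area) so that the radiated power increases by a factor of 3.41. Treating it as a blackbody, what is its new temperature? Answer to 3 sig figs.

P ∝ T⁴, so T₂/T₁ = (P₂/P₁)^(1/4) = (3.41)^(1/4) = 1.35890.
T₂ = 1165 × 1.35890 = 1.58×10³ K.

T₂ ≈ 1.58×10³ K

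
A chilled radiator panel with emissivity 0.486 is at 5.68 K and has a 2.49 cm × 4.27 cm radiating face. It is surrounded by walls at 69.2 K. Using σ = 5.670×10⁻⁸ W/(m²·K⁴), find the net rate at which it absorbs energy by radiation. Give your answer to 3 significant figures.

Area A = 0.0249 × 0.0427 = 1.06323×10⁻³ m².
Net radiated power P_net = εσA(T⁴ − T₀⁴) = 0.486×5.670×10⁻⁸×1.06323×10⁻³×(5.68⁴ − 69.2⁴).
T⁴ − T₀⁴ = 1040.86 − 2.29311×10⁷ = -2.29301×10⁷ K⁴, so P_net = -6.72×10⁻⁴ W — negative, meaning a net gain of 6.72×10⁻⁴ W.

Net gain ≈ 6.72×10⁻⁴ W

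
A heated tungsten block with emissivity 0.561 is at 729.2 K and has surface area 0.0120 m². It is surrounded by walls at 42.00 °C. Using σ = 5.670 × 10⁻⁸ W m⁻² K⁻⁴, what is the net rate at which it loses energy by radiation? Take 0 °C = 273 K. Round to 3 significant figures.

Surroundings: T = 42.00 °C + 273 = 315.00 K.
Area A = 0.0120 m².
Net radiated power P_net = εσA(T⁴ − T₀⁴) = 0.561×5.670×10⁻⁸×0.0120×(729.2⁴ − 315.00⁴).
T⁴ − T₀⁴ = 2.82740×10¹¹ − 9.84560×10⁹ = 2.72894×10¹¹ K⁴, so P_net = 104 W.

Net loss ≈ 104 W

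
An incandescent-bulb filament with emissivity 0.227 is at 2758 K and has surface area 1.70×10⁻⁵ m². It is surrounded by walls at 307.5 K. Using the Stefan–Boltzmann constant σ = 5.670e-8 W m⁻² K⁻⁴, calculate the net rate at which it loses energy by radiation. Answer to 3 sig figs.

Area A = 1.70×10⁻⁵ m².
Net radiated power P_net = εσA(T⁴ − T₀⁴) = 0.227×5.670×10⁻⁸×1.70×10⁻⁵×(2758⁴ − 307.5⁴).
T⁴ − T₀⁴ = 5.78598×10¹³ − 8.94088×10⁹ = 5.78509×10¹³ K⁴, so P_net = 12.7 W.

Net loss ≈ 12.7 W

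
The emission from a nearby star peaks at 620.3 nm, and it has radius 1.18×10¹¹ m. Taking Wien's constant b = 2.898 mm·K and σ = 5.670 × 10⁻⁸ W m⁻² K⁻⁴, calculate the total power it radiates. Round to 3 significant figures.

Wien's law: T = b/λ_max = 2.898×10⁻³/6.203×10⁻⁷ = 4671.93 K.
Surface area A = 4πR² = 4π(1.18×10¹¹ m)² = 1.74974×10²³ m².
Then P = σAT⁴ = 5.670×10⁻⁸×1.74974×10²³×(4671.93)⁴ = 4.73×10³⁰ W.

P ≈ 4.73×10³⁰ W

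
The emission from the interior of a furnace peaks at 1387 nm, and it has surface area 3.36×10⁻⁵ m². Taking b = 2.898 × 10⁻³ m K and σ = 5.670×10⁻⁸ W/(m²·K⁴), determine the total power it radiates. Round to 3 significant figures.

Wien's law: T = b/λ_max = 2.898×10⁻³/1.387×10⁻⁶ = 2089.40 K.
Area A = 3.36×10⁻⁵ m².
Then P = σAT⁴ = 5.670×10⁻⁸×3.36×10⁻⁵×(2089.40)⁴ = 36.3 W.

P ≈ 36.3 W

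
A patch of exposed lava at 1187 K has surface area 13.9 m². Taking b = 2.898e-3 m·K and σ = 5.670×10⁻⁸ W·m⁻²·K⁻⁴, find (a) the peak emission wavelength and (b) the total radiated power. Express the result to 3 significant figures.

λ_max ≈ 2.44 μm; P ≈ 1.56×10⁶ W

(a) λ_max = b/T = 2.898×10⁻³/1187 = 2.441×10⁻⁶ m = 2.44 μm.
Area A = 13.9 m².
(b) P = σAT⁴ = 5.670×10⁻⁸×13.9×(1187)⁴ = 1.56×10⁶ W.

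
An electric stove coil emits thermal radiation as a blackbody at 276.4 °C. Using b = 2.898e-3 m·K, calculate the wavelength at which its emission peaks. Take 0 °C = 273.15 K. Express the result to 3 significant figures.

λ_max ≈ 5.27 μm

T = 276.4 °C + 273.15 = 549.55 K.
Wien's displacement law: λ_max = b/T = (2.898×10⁻³ m·K)/(549.55 K) = 5.273×10⁻⁶ m.
That is 5.27 μm, in the infrared range.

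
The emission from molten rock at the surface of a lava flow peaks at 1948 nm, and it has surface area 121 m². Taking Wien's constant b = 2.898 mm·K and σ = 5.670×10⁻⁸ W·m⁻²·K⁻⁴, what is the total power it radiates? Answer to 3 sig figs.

Wien's law: T = b/λ_max = 2.898×10⁻³/1.948×10⁻⁶ = 1487.68 K.
Area A = 121 m².
Then P = σAT⁴ = 5.670×10⁻⁸×121×(1487.68)⁴ = 3.36×10⁷ W.

P ≈ 3.36×10⁷ W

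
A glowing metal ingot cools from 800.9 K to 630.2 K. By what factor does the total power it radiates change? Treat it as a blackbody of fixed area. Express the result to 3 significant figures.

P₂/P₁ ≈ 0.383

P ∝ T⁴, so P₂/P₁ = (T₂/T₁)⁴ = (630.2/800.9)⁴ = (0.786865)⁴ = 0.383.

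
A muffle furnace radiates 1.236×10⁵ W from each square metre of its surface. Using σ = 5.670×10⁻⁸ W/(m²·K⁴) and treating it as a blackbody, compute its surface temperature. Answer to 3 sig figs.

I = σT⁴, so T = (I/σ)^(1/4) = (1.236×10⁵/(5.670×10⁻⁸))^(1/4) = 1.22×10³ K.

T ≈ 1.22×10³ K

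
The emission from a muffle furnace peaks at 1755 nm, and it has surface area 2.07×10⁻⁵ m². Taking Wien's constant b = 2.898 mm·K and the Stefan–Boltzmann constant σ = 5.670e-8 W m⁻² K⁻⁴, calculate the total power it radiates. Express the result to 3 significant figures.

Wien's law: T = b/λ_max = 2.898×10⁻³/1.755×10⁻⁶ = 1651.28 K.
Area A = 2.07×10⁻⁵ m².
Then P = σAT⁴ = 5.670×10⁻⁸×2.07×10⁻⁵×(1651.28)⁴ = 8.73 W.

P ≈ 8.73 W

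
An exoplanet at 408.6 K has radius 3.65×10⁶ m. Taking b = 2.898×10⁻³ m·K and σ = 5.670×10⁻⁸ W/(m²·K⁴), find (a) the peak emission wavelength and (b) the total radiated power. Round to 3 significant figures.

λ_max ≈ 7.09 μm; P ≈ 2.65×10¹⁷ W

(a) λ_max = b/T = 2.898×10⁻³/408.6 = 7.093×10⁻⁶ m = 7.09 μm.
Surface area A = 4πR² = 4π(3.65×10⁶ m)² = 1.67415×10¹⁴ m².
(b) P = σAT⁴ = 5.670×10⁻⁸×1.67415×10¹⁴×(408.6)⁴ = 2.65×10¹⁷ W.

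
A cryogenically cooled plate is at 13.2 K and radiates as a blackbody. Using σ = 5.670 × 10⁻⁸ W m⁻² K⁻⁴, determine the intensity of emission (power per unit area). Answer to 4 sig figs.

I ≈ 1.721×10⁻³ W/m²

Stefan–Boltzmann: I = σT⁴ = 5.670×10⁻⁸ × (13.2)⁴ = 1.721×10⁻³ W/m².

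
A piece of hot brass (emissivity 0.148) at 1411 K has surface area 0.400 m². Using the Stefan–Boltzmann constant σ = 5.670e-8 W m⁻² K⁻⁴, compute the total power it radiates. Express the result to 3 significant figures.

Area A = 0.400 m².
P = εσAT⁴ = 0.148 × 5.670×10⁻⁸ × 0.400 × (1411)⁴ = 1.33×10⁴ W.

P ≈ 1.33×10⁴ W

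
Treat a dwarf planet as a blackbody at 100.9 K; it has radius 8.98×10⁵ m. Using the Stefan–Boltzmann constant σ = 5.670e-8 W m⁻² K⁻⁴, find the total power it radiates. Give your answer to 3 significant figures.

Surface area A = 4πR² = 4π(8.98×10⁵ m)² = 1.01336×10¹³ m².
P = σAT⁴ = 5.670×10⁻⁸ × 1.01336×10¹³ × (100.9)⁴ = 5.96×10¹³ W.

P ≈ 5.96×10¹³ W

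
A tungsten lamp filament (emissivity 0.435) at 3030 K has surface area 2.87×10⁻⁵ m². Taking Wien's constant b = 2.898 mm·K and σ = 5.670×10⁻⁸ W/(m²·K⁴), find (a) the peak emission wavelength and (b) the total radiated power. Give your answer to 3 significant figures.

λ_max ≈ 0.956 μm; P ≈ 59.7 W

(a) λ_max = b/T = 2.898×10⁻³/3030 = 9.564×10⁻⁷ m = 0.956 μm.
Area A = 2.87×10⁻⁵ m².
(b) P = εσAT⁴ = 0.435×5.670×10⁻⁸×2.87×10⁻⁵×(3030)⁴ = 59.7 W.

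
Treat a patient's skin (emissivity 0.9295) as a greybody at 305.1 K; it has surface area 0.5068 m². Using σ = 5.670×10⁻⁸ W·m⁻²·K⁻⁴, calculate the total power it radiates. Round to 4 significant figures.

P ≈ 231.4 W

Area A = 0.5068 m².
P = εσAT⁴ = 0.9295 × 5.670×10⁻⁸ × 0.5068 × (305.1)⁴ = 231.4 W.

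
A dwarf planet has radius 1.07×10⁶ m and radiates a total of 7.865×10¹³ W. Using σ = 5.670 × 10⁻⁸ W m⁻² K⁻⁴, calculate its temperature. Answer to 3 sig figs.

T ≈ 99.1 K

Surface area A = 4πR² = 4π(1.07×10⁶ m)² = 1.43872×10¹³ m².
P = σAT⁴ ⇒ T = (P/(σA))^(1/4) = (7.865×10¹³/(5.670×10⁻⁸×1.43872×10¹³))^(1/4) = 99.1 K.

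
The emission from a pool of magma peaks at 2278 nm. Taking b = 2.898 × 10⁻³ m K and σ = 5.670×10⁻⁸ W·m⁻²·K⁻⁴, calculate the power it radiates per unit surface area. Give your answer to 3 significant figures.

Wien's law: T = b/λ_max = 2.898×10⁻³/2.278×10⁻⁶ = 1272.17 K.
Then I = σT⁴ = 5.670×10⁻⁸×(1272.17)⁴ = 1.49×10⁵ W/m².

I ≈ 1.49×10⁵ W/m²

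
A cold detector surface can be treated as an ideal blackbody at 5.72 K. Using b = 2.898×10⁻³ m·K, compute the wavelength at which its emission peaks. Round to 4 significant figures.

λ_max ≈ 5.066×10⁻⁴ m

Wien's displacement law: λ_max = b/T = (2.898×10⁻³ m·K)/(5.72 K) = 5.0664×10⁻⁴ m.
That is 5.066×10⁻⁴ m, in the infrared range.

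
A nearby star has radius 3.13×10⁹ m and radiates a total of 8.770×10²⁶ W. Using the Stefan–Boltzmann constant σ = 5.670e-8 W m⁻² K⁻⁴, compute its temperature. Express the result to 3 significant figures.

T ≈ 3.35×10³ K

Surface area A = 4πR² = 4π(3.13×10⁹ m)² = 1.23111×10²⁰ m².
P = σAT⁴ ⇒ T = (P/(σA))^(1/4) = (8.770×10²⁶/(5.670×10⁻⁸×1.23111×10²⁰))^(1/4) = 3.35×10³ K.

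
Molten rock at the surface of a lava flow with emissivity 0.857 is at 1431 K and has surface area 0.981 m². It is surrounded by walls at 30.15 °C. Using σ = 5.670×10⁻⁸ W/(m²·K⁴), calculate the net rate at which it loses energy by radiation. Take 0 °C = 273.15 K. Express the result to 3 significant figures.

Surroundings: T = 30.15 °C + 273.15 = 303.30 K.
Area A = 0.981 m².
Net radiated power P_net = εσA(T⁴ − T₀⁴) = 0.857×5.670×10⁻⁸×0.981×(1431⁴ − 303.30⁴).
T⁴ − T₀⁴ = 4.19333×10¹² − 8.46232×10⁹ = 4.18487×10¹² K⁴, so P_net = 1.99×10⁵ W.

Net loss ≈ 1.99×10⁵ W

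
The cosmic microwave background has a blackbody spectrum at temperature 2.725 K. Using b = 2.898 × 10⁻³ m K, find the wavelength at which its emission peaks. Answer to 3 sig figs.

λ_max ≈ 1.06 mm

Wien's displacement law: λ_max = b/T = (2.898×10⁻³ m·K)/(2.725 K) = 1.063×10⁻³ m.
That is 1.06 mm, in the microwave range.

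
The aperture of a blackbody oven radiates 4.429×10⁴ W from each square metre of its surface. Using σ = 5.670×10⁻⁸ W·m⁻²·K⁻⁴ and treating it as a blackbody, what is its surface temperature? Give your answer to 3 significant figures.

T ≈ 940 K

I = σT⁴, so T = (I/σ)^(1/4) = (4.429×10⁴/(5.670×10⁻⁸))^(1/4) = 940 K.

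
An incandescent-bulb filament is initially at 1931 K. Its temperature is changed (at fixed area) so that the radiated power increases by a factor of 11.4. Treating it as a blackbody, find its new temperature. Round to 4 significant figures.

P ∝ T⁴, so T₂/T₁ = (P₂/P₁)^(1/4) = (11.4)^(1/4) = 1.83750.
T₂ = 1931 × 1.83750 = 3548 K.

T₂ ≈ 3548 K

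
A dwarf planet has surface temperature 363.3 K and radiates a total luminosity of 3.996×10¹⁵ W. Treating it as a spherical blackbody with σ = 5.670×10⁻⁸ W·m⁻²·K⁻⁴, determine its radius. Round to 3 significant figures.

L = 4πR²σT⁴ ⇒ R = √(L/(4πσT⁴)).
σT⁴ = 987.745 W/m², so R = √(3.996×10¹⁵/(4π×987.745)) = 5.67×10⁵ m.

R ≈ 5.67×10⁵ m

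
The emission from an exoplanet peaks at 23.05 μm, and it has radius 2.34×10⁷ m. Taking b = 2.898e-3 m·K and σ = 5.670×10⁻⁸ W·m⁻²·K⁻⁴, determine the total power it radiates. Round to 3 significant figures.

Wien's law: T = b/λ_max = 2.898×10⁻³/2.305×10⁻⁵ = 125.727 K.
Surface area A = 4πR² = 4π(2.34×10⁷ m)² = 6.88084×10¹⁵ m².
Then P = σAT⁴ = 5.670×10⁻⁸×6.88084×10¹⁵×(125.727)⁴ = 9.75×10¹⁶ W.

P ≈ 9.75×10¹⁶ W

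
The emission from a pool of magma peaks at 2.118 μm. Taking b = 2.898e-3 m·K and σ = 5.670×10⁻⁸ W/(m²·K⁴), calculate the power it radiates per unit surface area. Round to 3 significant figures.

I ≈ 1.99×10⁵ W/m²

Wien's law: T = b/λ_max = 2.898×10⁻³/2.118×10⁻⁶ = 1368.27 K.
Then I = σT⁴ = 5.670×10⁻⁸×(1368.27)⁴ = 1.99×10⁵ W/m².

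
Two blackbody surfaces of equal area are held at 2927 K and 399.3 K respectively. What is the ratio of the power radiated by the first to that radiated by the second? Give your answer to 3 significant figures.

With equal areas, P₁/P₂ = (T₁/T₂)⁴ = (2927/399.3)⁴ = 2.89×10³.

P₁/P₂ ≈ 2.89×10³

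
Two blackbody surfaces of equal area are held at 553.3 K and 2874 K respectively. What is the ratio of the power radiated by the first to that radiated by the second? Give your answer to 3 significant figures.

P₁/P₂ ≈ 1.37×10⁻³

With equal areas, P₁/P₂ = (T₁/T₂)⁴ = (553.3/2874)⁴ = 1.37×10⁻³.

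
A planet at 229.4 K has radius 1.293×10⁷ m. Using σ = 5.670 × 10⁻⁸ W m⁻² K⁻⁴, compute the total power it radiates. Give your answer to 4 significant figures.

Surface area A = 4πR² = 4π(1.293×10⁷ m)² = 2.10091×10¹⁵ m².
P = σAT⁴ = 5.670×10⁻⁸ × 2.10091×10¹⁵ × (229.4)⁴ = 3.299×10¹⁷ W.

P ≈ 3.299×10¹⁷ W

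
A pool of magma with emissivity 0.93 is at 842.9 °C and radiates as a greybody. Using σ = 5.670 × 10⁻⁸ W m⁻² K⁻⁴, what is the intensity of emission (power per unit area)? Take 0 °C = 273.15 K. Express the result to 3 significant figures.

I ≈ 8.18×10⁴ W/m²

T = 842.9 °C + 273.15 = 1116.05 K.
Stefan–Boltzmann: I = εσT⁴ = 0.93 × 5.670×10⁻⁸ × (1116.05)⁴ = 8.18×10⁴ W/m².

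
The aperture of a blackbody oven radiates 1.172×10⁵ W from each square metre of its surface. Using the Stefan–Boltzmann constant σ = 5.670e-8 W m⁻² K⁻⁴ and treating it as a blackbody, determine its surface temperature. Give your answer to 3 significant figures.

I = σT⁴, so T = (I/σ)^(1/4) = (1.172×10⁵/(5.670×10⁻⁸))^(1/4) = 1.20×10³ K.

T ≈ 1.20×10³ K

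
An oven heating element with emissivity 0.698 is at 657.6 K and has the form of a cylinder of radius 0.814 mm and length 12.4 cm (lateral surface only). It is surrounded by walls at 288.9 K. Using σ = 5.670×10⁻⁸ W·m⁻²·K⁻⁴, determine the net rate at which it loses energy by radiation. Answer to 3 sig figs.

Net loss ≈ 4.52 W

Lateral area A = 2πrL = 2π×8.14×10⁻⁴×0.124 = 6.34200×10⁻⁴ m².
Net radiated power P_net = εσA(T⁴ − T₀⁴) = 0.698×5.670×10⁻⁸×6.34200×10⁻⁴×(657.6⁴ − 288.9⁴).
T⁴ − T₀⁴ = 1.87002×10¹¹ − 6.96611×10⁹ = 1.80036×10¹¹ K⁴, so P_net = 4.52 W.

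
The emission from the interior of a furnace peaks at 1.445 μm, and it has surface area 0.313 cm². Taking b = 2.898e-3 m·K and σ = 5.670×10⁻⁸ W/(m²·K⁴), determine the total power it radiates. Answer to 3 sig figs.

P ≈ 28.7 W

Wien's law: T = b/λ_max = 2.898×10⁻³/1.445×10⁻⁶ = 2005.54 K.
Area A = 0.313 cm² = 3.13×10⁻⁵ m².
Then P = σAT⁴ = 5.670×10⁻⁸×3.13×10⁻⁵×(2005.54)⁴ = 28.7 W.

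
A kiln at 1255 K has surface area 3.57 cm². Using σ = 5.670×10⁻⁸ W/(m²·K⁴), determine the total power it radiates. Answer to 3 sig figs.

P ≈ 50.2 W

Area A = 3.57 cm² = 3.57×10⁻⁴ m².
P = σAT⁴ = 5.670×10⁻⁸ × 3.57×10⁻⁴ × (1255)⁴ = 50.2 W.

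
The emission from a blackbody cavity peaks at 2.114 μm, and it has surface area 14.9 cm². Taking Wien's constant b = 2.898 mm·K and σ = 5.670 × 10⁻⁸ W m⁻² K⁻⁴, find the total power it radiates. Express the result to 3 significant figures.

P ≈ 298 W

Wien's law: T = b/λ_max = 2.898×10⁻³/2.114×10⁻⁶ = 1370.86 K.
Area A = 14.9 cm² = 1.49×10⁻³ m².
Then P = σAT⁴ = 5.670×10⁻⁸×1.49×10⁻³×(1370.86)⁴ = 298 W.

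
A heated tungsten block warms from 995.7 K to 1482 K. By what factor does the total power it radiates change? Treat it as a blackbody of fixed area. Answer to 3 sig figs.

P ∝ T⁴, so P₂/P₁ = (T₂/T₁)⁴ = (1482/995.7)⁴ = (1.48840)⁴ = 4.91.

P₂/P₁ ≈ 4.91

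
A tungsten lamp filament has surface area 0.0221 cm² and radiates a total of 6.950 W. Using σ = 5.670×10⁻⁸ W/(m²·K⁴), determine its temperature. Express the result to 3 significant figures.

Area A = 0.0221 cm² = 2.21×10⁻⁶ m².
P = σAT⁴ ⇒ T = (P/(σA))^(1/4) = (6.950/(5.670×10⁻⁸×2.21×10⁻⁶))^(1/4) = 2.73×10³ K.

T ≈ 2.73×10³ K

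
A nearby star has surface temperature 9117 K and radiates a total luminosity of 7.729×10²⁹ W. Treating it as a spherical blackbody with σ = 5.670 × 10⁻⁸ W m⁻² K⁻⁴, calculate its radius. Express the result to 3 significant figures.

R ≈ 1.25×10¹⁰ m

L = 4πR²σT⁴ ⇒ R = √(L/(4πσT⁴)).
σT⁴ = 3.91734×10⁸ W/m², so R = √(7.729×10²⁹/(4π×3.91734×10⁸)) = 1.25×10¹⁰ m.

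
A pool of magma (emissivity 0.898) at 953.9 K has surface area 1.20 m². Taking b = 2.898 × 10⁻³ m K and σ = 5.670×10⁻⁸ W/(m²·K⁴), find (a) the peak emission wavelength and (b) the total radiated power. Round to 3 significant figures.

(a) λ_max = b/T = 2.898×10⁻³/953.9 = 3.038×10⁻⁶ m = 3.04 μm.
Area A = 1.20 m².
(b) P = εσAT⁴ = 0.898×5.670×10⁻⁸×1.20×(953.9)⁴ = 5.06×10⁴ W.

λ_max ≈ 3.04 μm; P ≈ 5.06×10⁴ W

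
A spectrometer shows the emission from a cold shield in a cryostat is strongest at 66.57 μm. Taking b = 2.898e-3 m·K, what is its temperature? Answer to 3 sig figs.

Wien's law gives T = b/λ_max = (2.898×10⁻³ m·K)/(6.657×10⁻⁵ m) = 43.5 K.

T ≈ 43.5 K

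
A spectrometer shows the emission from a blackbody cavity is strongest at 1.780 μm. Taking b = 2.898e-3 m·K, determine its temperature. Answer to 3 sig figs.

T ≈ 1.63×10³ K

Wien's law gives T = b/λ_max = (2.898×10⁻³ m·K)/(1.780×10⁻⁶ m) = 1.63×10³ K.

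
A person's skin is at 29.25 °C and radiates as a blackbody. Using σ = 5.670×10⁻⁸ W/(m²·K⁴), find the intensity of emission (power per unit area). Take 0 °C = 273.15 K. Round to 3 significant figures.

T = 29.25 °C + 273.15 = 302.40 K.
Stefan–Boltzmann: I = σT⁴ = 5.670×10⁻⁸ × (302.40)⁴ = 474 W/m².

I ≈ 474 W/m²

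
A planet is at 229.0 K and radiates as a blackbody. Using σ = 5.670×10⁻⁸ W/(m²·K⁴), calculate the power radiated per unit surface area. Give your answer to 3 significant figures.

Stefan–Boltzmann: I = σT⁴ = 5.670×10⁻⁸ × (229.0)⁴ = 156 W/m².

I ≈ 156 W/m²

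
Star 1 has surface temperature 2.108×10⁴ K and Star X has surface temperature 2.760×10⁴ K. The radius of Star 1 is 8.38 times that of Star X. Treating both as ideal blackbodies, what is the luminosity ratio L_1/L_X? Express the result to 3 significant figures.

L_1/L_X ≈ 23.9

L ∝ R²T⁴, so L_1/L_X = (R_1/R_X)²(T_1/T_X)⁴ = (8.38)² × (2.108×10⁴/2.760×10⁴)⁴ = 70.2244 × 0.340288 = 23.9.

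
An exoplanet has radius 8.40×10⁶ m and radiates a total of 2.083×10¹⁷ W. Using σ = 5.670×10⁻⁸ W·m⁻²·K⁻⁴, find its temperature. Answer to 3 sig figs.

T ≈ 254 K

Surface area A = 4πR² = 4π(8.40×10⁶ m)² = 8.86683×10¹⁴ m².
P = σAT⁴ ⇒ T = (P/(σA))^(1/4) = (2.083×10¹⁷/(5.670×10⁻⁸×8.86683×10¹⁴))^(1/4) = 254 K.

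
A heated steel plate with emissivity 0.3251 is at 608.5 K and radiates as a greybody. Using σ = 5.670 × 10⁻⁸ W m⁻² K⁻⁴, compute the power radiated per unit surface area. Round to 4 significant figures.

Stefan–Boltzmann: I = εσT⁴ = 0.3251 × 5.670×10⁻⁸ × (608.5)⁴ = 2527 W/m².

I ≈ 2527 W/m²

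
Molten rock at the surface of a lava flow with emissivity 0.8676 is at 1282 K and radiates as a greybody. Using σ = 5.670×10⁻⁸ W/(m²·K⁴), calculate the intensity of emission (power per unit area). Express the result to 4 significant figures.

I ≈ 1.329×10⁵ W/m²

Stefan–Boltzmann: I = εσT⁴ = 0.8676 × 5.670×10⁻⁸ × (1282)⁴ = 1.329×10⁵ W/m².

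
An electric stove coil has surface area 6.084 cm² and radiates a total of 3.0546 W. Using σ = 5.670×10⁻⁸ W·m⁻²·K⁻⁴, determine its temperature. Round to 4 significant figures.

Area A = 6.084 cm² = 6.084×10⁻⁴ m².
P = σAT⁴ ⇒ T = (P/(σA))^(1/4) = (3.0546/(5.670×10⁻⁸×6.084×10⁻⁴))^(1/4) = 545.5 K.

T ≈ 545.5 K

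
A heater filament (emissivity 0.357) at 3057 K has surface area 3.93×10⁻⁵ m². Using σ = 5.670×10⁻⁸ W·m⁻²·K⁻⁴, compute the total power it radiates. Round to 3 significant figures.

P ≈ 69.5 W

Area A = 3.93×10⁻⁵ m².
P = εσAT⁴ = 0.357 × 5.670×10⁻⁸ × 3.93×10⁻⁵ × (3057)⁴ = 69.5 W.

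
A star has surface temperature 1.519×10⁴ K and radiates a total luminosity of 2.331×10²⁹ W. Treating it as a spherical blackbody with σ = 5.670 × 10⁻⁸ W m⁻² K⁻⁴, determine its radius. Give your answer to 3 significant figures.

R ≈ 2.48×10⁹ m

L = 4πR²σT⁴ ⇒ R = √(L/(4πσT⁴)).
σT⁴ = 3.01866×10⁹ W/m², so R = √(2.331×10²⁹/(4π×3.01866×10⁹)) = 2.48×10⁹ m.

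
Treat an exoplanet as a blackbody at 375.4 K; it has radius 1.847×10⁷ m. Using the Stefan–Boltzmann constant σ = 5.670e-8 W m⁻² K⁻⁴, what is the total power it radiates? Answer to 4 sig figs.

P ≈ 4.827×10¹⁸ W

Surface area A = 4πR² = 4π(1.847×10⁷ m)² = 4.28690×10¹⁵ m².
P = σAT⁴ = 5.670×10⁻⁸ × 4.28690×10¹⁵ × (375.4)⁴ = 4.827×10¹⁸ W.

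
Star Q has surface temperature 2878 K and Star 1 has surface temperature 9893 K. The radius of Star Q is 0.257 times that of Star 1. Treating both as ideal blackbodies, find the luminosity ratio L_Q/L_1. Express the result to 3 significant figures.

L ∝ R²T⁴, so L_Q/L_1 = (R_Q/R_1)²(T_Q/T_1)⁴ = (0.257)² × (2878/9893)⁴ = 0.066049 × 7.16228×10⁻³ = 4.73×10⁻⁴.

L_Q/L_1 ≈ 4.73×10⁻⁴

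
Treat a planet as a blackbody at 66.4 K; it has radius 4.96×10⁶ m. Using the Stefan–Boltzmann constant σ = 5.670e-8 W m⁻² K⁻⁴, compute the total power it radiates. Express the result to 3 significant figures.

P ≈ 3.41×10¹⁴ W

Surface area A = 4πR² = 4π(4.96×10⁶ m)² = 3.09153×10¹⁴ m².
P = σAT⁴ = 5.670×10⁻⁸ × 3.09153×10¹⁴ × (66.4)⁴ = 3.41×10¹⁴ W.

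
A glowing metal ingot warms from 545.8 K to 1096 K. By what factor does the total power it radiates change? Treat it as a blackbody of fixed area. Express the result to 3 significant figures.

P ∝ T⁴, so P₂/P₁ = (T₂/T₁)⁴ = (1096/545.8)⁴ = (2.00806)⁴ = 16.3.

P₂/P₁ ≈ 16.3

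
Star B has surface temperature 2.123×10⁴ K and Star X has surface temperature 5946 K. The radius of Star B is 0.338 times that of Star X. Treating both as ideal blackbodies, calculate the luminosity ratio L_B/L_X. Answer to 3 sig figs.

L ∝ R²T⁴, so L_B/L_X = (R_B/R_X)²(T_B/T_X)⁴ = (0.338)² × (2.123×10⁴/5946)⁴ = 0.114244 × 162.518 = 18.6.

L_B/L_X ≈ 18.6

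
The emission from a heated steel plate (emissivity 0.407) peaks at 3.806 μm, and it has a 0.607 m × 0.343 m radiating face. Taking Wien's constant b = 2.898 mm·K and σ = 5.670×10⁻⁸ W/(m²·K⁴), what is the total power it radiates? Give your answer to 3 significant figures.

Wien's law: T = b/λ_max = 2.898×10⁻³/3.806×10⁻⁶ = 761.429 K.
Area A = 0.607 × 0.343 = 0.208201 m².
Then P = εσAT⁴ = 0.407×5.670×10⁻⁸×0.208201×(761.429)⁴ = 1.62×10³ W.

P ≈ 1.62×10³ W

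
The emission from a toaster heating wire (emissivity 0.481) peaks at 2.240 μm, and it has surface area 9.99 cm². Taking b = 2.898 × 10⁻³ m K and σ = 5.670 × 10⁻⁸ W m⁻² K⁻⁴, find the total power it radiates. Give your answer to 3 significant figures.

P ≈ 76.3 W

Wien's law: T = b/λ_max = 2.898×10⁻³/2.240×10⁻⁶ = 1293.75 K.
Area A = 9.99 cm² = 9.99×10⁻⁴ m².
Then P = εσAT⁴ = 0.481×5.670×10⁻⁸×9.99×10⁻⁴×(1293.75)⁴ = 76.3 W.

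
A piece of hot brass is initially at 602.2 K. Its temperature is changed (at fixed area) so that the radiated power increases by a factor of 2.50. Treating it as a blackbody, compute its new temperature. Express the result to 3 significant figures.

P ∝ T⁴, so T₂/T₁ = (P₂/P₁)^(1/4) = (2.50)^(1/4) = 1.25743.
T₂ = 602.2 × 1.25743 = 757 K.

T₂ ≈ 757 K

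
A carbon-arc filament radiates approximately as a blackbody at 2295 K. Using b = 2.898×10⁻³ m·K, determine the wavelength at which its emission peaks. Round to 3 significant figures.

λ_max ≈ 1.26 μm

Wien's displacement law: λ_max = b/T = (2.898×10⁻³ m·K)/(2295 K) = 1.263×10⁻⁶ m.
That is 1.26 μm, in the infrared range.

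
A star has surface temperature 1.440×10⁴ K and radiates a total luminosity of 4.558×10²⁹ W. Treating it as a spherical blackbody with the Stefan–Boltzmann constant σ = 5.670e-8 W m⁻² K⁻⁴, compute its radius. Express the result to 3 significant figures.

L = 4πR²σT⁴ ⇒ R = √(L/(4πσT⁴)).
σT⁴ = 2.43800×10⁹ W/m², so R = √(4.558×10²⁹/(4π×2.43800×10⁹)) = 3.86×10⁹ m.

R ≈ 3.86×10⁹ m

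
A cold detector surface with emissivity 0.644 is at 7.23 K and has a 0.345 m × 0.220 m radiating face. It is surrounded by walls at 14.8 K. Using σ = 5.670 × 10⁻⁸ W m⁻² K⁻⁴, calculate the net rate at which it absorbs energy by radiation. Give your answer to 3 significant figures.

Net gain ≈ 1.25×10⁻⁴ W

Area A = 0.345 × 0.220 = 0.0759 m².
Net radiated power P_net = εσA(T⁴ − T₀⁴) = 0.644×5.670×10⁻⁸×0.0759×(7.23⁴ − 14.8⁴).
T⁴ − T₀⁴ = 2732.46 − 47978.5 = -45246.0 K⁴, so P_net = -1.25×10⁻⁴ W — negative, meaning a net gain of 1.25×10⁻⁴ W.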